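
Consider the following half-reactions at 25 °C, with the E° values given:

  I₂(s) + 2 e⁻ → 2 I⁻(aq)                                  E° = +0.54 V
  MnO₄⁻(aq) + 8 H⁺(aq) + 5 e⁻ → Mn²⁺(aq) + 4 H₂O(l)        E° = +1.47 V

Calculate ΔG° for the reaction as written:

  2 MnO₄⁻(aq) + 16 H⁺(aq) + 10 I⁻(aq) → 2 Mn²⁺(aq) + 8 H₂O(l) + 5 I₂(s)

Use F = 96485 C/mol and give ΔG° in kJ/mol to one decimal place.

-897.3 kJ/mol

As written, MnO₄⁻/Mn²⁺ is reduced (cathode) and I₂/I⁻ is oxidised (anode), so E°cell = (+1.47) − (+0.54) = +0.93 V.
Balancing electrons gives n = 10.
ΔG° = −nFE° = −(10)(96485)(+0.93) = -897,310 J = -897.3 kJ/mol.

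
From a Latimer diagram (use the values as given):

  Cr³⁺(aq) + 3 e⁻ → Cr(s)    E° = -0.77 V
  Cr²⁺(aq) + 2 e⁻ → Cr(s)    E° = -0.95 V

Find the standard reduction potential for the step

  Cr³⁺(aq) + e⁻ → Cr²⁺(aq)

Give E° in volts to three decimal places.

Sequential free energies add, so n₃E°₃ = n₁E°₁ + n₂E°₂.
With n₃ = 3, and the known step contributing 2×(-0.95) V, the unknown satisfies 1·E° = 3×(-0.77) − 2×(-0.95) = -0.410.
E° = -0.410 / 1 = -0.410 V.

-0.410 V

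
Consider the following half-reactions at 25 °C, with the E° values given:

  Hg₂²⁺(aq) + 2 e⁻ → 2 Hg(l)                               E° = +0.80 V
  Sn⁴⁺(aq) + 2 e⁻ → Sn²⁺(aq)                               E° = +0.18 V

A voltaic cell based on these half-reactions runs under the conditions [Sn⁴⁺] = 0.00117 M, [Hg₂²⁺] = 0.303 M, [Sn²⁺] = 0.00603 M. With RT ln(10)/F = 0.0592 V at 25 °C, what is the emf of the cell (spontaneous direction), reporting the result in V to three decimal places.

Hg₂²⁺/Hg is the cathode (higher E°), Sn⁴⁺/Sn²⁺ the anode: E°cell = +0.80 − (+0.18) = +0.62 V, n = 2.
Overall: Hg₂²⁺(aq) + Sn²⁺(aq) → 2 Hg(l) + Sn⁴⁺(aq)
Q = [Sn⁴⁺] / ([Hg₂²⁺]·[Sn²⁺]); log Q = -0.194.
E = E° − (0.0592/n) log Q = +0.62 − (0.0592/2)(-0.194) = +0.626 V.

+0.626 V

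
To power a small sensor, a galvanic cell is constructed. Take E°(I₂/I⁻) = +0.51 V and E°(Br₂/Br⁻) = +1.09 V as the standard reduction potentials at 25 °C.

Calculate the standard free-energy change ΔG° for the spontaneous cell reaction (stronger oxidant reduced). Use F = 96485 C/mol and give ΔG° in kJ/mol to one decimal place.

-111.9 kJ/mol

Br₂/Br⁻ (E° = +1.09 V) is the cathode; I₂/I⁻ (E° = +0.51 V) is the anode, so E°cell = +0.58 V.
Balancing electrons gives n = 2 (lcm of 2 and 2).
ΔG° = −nFE° = −(2)(96485)(+0.58) = -111,923 J = -111.9 kJ/mol.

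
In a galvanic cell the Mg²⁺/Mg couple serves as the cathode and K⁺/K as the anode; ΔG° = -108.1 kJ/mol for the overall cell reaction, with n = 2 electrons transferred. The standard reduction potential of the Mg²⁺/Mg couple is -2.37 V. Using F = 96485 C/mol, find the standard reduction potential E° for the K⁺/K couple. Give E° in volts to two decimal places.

E°cell = −ΔG°/(nF) = −(-108.1×10³)/((2)(96485)) = +0.560 V.
Since Mg²⁺/Mg is the cathode and K⁺/K the anode, E°cell = E°(Mg²⁺/Mg) − E°(K⁺/K).
So E°(K⁺/K) = E°(Mg²⁺/Mg) − E°cell = (-2.37) − (+0.560) = -2.93 V.

-2.93 V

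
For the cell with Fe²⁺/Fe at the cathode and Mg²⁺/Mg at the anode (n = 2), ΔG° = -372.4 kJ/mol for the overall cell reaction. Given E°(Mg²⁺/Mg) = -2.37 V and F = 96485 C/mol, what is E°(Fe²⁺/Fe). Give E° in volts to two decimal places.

E°cell = −ΔG°/(nF) = −(-372.4×10³)/((2)(96485)) = +1.930 V.
Since Fe²⁺/Fe is the cathode and Mg²⁺/Mg the anode, E°cell = E°(Fe²⁺/Fe) − E°(Mg²⁺/Mg).
So E°(Fe²⁺/Fe) = E°cell + E°(Mg²⁺/Mg) = +1.930 + (-2.37) = -0.44 V.

-0.44 V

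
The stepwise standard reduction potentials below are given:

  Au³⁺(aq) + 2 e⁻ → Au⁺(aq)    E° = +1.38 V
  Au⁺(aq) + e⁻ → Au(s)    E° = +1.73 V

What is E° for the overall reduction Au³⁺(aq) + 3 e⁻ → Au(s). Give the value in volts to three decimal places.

Standard free energies of sequential steps add: ΔG°₃ = ΔG°₁ + ΔG°₂, so n₃E°₃ = n₁E°₁ + n₂E°₂.
E°₃ = (2×+1.38 + 1×+1.73) / 3 = (+4.490) / 3 = +1.497 V.
Simply averaging or adding the two E° values would be wrong; the electron-weighted sum is required.

+1.497 V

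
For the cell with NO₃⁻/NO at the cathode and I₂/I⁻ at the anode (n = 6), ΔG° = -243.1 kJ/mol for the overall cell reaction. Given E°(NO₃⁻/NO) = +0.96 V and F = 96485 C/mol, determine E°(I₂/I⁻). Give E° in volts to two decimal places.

E°cell = −ΔG°/(nF) = −(-243.1×10³)/((6)(96485)) = +0.420 V.
Since NO₃⁻/NO is the cathode and I₂/I⁻ the anode, E°cell = E°(NO₃⁻/NO) − E°(I₂/I⁻).
So E°(I₂/I⁻) = E°(NO₃⁻/NO) − E°cell = (+0.96) − (+0.420) = +0.54 V.

+0.54 V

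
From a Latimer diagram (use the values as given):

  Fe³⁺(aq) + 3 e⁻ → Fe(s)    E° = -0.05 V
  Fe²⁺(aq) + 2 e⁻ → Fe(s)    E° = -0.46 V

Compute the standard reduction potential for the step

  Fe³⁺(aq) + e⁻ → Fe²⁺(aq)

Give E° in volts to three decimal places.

+0.770 V

Sequential free energies add, so n₃E°₃ = n₁E°₁ + n₂E°₂.
With n₃ = 3, and the known step contributing 2×(-0.46) V, the unknown satisfies 1·E° = 3×(-0.05) − 2×(-0.46) = +0.770.
E° = +0.770 / 1 = +0.770 V.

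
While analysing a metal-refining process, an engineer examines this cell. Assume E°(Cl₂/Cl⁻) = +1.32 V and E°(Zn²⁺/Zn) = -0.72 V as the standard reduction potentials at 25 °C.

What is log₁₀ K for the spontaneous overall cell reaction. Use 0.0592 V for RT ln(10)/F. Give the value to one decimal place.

68.9

Cathode: Cl₂/Cl⁻; anode: Zn²⁺/Zn. E°cell = +2.04 V, n = 2.
log K = nE°cell / 0.0592 = (2)(+2.04) / 0.0592 = 68.9.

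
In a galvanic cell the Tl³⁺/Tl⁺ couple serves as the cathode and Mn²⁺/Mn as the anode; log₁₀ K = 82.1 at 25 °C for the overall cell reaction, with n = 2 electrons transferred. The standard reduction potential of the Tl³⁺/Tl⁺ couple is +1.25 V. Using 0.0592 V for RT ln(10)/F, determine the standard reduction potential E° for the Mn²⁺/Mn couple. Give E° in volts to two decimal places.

E°cell = (0.0592/n)·log K = (0.0592/2)(82.1) = +2.430 V.
Since Tl³⁺/Tl⁺ is the cathode and Mn²⁺/Mn the anode, E°cell = E°(Tl³⁺/Tl⁺) − E°(Mn²⁺/Mn).
So E°(Mn²⁺/Mn) = E°(Tl³⁺/Tl⁺) − E°cell = (+1.25) − (+2.430) = -1.18 V.

-1.18 V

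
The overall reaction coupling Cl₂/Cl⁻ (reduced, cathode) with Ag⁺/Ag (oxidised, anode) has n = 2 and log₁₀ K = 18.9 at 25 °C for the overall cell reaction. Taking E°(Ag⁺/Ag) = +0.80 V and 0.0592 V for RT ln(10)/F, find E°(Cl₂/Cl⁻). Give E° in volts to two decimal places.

+1.36 V

E°cell = (0.0592/n)·log K = (0.0592/2)(18.9) = +0.559 V.
Since Cl₂/Cl⁻ is the cathode and Ag⁺/Ag the anode, E°cell = E°(Cl₂/Cl⁻) − E°(Ag⁺/Ag).
So E°(Cl₂/Cl⁻) = E°cell + E°(Ag⁺/Ag) = +0.559 + (+0.80) = +1.36 V.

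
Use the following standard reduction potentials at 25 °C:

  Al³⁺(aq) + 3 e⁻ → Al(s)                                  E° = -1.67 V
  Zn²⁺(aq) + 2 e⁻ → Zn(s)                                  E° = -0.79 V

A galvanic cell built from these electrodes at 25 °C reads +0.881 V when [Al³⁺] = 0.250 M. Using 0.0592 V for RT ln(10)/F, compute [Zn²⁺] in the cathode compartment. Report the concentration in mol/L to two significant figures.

Zn²⁺/Zn is the cathode, Al³⁺/Al the anode: E°cell = +0.88 V, n = 6.
Overall reaction: 3 Zn²⁺(aq) + 2 Al(s) → 3 Zn(s) + 2 Al³⁺(aq); Q = [Al³⁺]^2/[Zn²⁺]^3.
From E = E° − (0.0592/n) log Q: log Q = (E° − E)·n/0.0592 = (+0.88 − (+0.881))·6/0.0592 = -0.1014.
So 3·log[Zn²⁺] = 2·log(0.25) − log Q = -1.2041 − (-0.1014) = -1.1027; log[Zn²⁺] = -1.1027 / 3 = -0.3676; [Zn²⁺] = 10^(-0.3676) ≈ 0.43 M.

0.43 M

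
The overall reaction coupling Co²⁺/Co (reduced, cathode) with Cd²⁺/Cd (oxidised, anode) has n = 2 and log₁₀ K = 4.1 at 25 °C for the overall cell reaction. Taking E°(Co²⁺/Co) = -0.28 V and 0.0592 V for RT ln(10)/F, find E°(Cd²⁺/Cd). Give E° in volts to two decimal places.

-0.40 V

E°cell = (0.0592/n)·log K = (0.0592/2)(4.1) = +0.121 V.
Since Co²⁺/Co is the cathode and Cd²⁺/Cd the anode, E°cell = E°(Co²⁺/Co) − E°(Cd²⁺/Cd).
So E°(Cd²⁺/Cd) = E°(Co²⁺/Co) − E°cell = (-0.28) − (+0.121) = -0.40 V.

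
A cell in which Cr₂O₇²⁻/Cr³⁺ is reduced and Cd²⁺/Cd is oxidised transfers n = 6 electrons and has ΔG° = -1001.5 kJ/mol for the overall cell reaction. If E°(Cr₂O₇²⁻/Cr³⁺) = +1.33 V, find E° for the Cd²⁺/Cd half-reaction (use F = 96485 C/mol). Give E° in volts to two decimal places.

-0.40 V

E°cell = −ΔG°/(nF) = −(-1001.5×10³)/((6)(96485)) = +1.730 V.
Since Cr₂O₇²⁻/Cr³⁺ is the cathode and Cd²⁺/Cd the anode, E°cell = E°(Cr₂O₇²⁻/Cr³⁺) − E°(Cd²⁺/Cd).
So E°(Cd²⁺/Cd) = E°(Cr₂O₇²⁻/Cr³⁺) − E°cell = (+1.33) − (+1.730) = -0.40 V.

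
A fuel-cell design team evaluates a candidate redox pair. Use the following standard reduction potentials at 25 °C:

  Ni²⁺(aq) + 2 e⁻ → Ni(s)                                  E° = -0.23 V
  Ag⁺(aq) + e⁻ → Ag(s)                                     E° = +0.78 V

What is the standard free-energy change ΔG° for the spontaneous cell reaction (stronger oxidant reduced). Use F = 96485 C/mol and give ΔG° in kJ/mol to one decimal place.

Ag⁺/Ag (E° = +0.78 V) is the cathode; Ni²⁺/Ni (E° = -0.23 V) is the anode, so E°cell = +1.01 V.
Balancing electrons gives n = 2 (lcm of 1 and 2).
ΔG° = −nFE° = −(2)(96485)(+1.01) = -194,900 J = -194.9 kJ/mol.

-194.9 kJ/mol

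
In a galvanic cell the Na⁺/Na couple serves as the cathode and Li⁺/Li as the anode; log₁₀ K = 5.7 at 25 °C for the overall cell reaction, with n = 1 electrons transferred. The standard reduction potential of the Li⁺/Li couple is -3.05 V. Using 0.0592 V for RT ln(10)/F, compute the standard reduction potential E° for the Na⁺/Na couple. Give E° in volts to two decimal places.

-2.71 V

E°cell = (0.0592/n)·log K = (0.0592/1)(5.7) = +0.337 V.
Since Na⁺/Na is the cathode and Li⁺/Li the anode, E°cell = E°(Na⁺/Na) − E°(Li⁺/Li).
So E°(Na⁺/Na) = E°cell + E°(Li⁺/Li) = +0.337 + (-3.05) = -2.71 V.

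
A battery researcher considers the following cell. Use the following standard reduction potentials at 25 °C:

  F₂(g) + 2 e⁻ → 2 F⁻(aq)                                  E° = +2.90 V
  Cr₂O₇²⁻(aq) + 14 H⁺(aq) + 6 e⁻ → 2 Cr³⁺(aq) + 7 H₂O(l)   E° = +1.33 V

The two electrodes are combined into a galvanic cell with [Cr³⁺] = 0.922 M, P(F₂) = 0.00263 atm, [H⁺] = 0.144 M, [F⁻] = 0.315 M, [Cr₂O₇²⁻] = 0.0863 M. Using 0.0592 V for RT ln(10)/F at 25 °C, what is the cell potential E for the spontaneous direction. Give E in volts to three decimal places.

+1.649 V

F₂/F⁻ is the cathode (higher E°), Cr₂O₇²⁻/Cr³⁺ the anode: E°cell = +2.90 − (+1.33) = +1.57 V, n = 6.
Overall: 3 F₂(g) + 2 Cr³⁺(aq) + 7 H₂O(l) → 6 F⁻(aq) + Cr₂O₇²⁻(aq) + 14 H⁺(aq)
Q = [F⁻]^6·[Cr₂O₇²⁻]·[H⁺]^14 / (P(F₂)^3·[Cr³⁺]^2); log Q = -8.046.
E = E° − (0.0592/n) log Q = +1.57 − (0.0592/6)(-8.046) = +1.649 V.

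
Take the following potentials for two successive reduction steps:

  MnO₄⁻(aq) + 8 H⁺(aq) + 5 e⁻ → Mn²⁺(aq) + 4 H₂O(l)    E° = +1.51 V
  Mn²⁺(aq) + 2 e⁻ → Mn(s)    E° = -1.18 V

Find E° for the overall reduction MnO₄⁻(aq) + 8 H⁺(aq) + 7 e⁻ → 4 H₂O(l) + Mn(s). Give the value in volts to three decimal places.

+0.741 V

Since ΔG° = −nFE° is additive over sequential reductions, n₃E°₃ = n₁E°₁ + n₂E°₂.
E°₃ = (5×+1.51 + 2×-1.18) / 7 = (+5.190) / 7 = +0.741 V.
Simply averaging or adding the two E° values would be wrong; the electron-weighted sum is required.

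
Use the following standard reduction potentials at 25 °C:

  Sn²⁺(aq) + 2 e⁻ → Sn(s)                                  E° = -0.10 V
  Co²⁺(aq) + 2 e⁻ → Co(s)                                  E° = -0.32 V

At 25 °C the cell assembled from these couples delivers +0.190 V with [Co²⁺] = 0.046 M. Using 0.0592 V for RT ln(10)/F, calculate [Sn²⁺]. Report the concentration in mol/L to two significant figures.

0.0045 M

Sn²⁺/Sn is the cathode, Co²⁺/Co the anode: E°cell = +0.22 V, n = 2.
Overall reaction: Sn²⁺(aq) + Co(s) → Sn(s) + Co²⁺(aq); Q = [Co²⁺]^1/[Sn²⁺]^1.
From E = E° − (0.0592/n) log Q: log Q = (E° − E)·n/0.0592 = (+0.22 − (+0.190))·2/0.0592 = 1.0135.
So 1·log[Sn²⁺] = 1·log(0.046) − log Q = -1.3372 − (1.0135) = -2.3507; [Sn²⁺] = 10^(-2.3507) ≈ 0.0045 M.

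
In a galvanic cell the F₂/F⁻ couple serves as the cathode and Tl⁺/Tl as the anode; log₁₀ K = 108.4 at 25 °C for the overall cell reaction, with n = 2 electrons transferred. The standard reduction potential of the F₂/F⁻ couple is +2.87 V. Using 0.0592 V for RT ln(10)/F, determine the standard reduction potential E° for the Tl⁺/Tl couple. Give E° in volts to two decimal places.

-0.34 V

E°cell = (0.0592/n)·log K = (0.0592/2)(108.4) = +3.209 V.
Since F₂/F⁻ is the cathode and Tl⁺/Tl the anode, E°cell = E°(F₂/F⁻) − E°(Tl⁺/Tl).
So E°(Tl⁺/Tl) = E°(F₂/F⁻) − E°cell = (+2.87) − (+3.209) = -0.34 V.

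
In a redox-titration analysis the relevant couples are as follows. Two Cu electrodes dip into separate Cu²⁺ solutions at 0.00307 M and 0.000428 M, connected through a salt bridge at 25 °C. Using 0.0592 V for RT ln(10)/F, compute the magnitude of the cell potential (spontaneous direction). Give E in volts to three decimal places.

For a concentration cell E°cell = 0. The 0.00307 M side is the cathode (reduction is favoured where [Cu²⁺] is higher).
With n = 2, E = −(0.0592/2) log([Cu²⁺]ₐₙ/[Cu²⁺]꜀ₐₜ) = −(0.0592/2) log(0.000428/0.00307) = −(0.0592/2)(-0.856) = +0.025 V.

+0.025 V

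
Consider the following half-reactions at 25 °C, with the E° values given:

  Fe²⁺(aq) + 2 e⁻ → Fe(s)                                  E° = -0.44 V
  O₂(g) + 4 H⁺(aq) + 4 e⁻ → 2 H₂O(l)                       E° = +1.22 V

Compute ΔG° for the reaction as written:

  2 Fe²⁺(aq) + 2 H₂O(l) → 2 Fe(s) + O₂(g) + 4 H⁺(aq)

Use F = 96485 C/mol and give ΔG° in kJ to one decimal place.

As written, Fe²⁺/Fe is reduced (cathode) and O₂/H₂O is oxidised (anode), so E°cell = (-0.44) − (+1.22) = -1.66 V.
Balancing electrons gives n = 4.
ΔG° = −nFE° = −(4)(96485)(-1.66) = 640,660 J = +640.7 kJ.

+640.7 kJ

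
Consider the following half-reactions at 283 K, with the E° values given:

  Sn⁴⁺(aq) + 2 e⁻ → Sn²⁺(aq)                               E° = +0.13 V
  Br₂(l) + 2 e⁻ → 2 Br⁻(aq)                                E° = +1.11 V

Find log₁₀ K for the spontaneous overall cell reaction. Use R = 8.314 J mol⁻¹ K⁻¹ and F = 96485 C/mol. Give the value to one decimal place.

34.9

Cathode: Br₂/Br⁻; anode: Sn⁴⁺/Sn²⁺. E°cell = (+1.11) − (+0.13) = +0.98 V, with n = 2.
ΔG° = −nFE° = −RT ln K, so ln K = nFE°/(RT) = (2)(96485)(+0.98) / ((8.314)(283)) = 80.375.
log₁₀ K = 80.375 / ln 10 = 34.9.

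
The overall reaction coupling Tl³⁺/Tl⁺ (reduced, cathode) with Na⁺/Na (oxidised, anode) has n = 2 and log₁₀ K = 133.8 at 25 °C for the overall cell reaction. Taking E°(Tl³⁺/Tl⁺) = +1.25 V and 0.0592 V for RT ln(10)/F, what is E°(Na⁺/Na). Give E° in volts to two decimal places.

-2.71 V

E°cell = (0.0592/n)·log K = (0.0592/2)(133.8) = +3.960 V.
Since Tl³⁺/Tl⁺ is the cathode and Na⁺/Na the anode, E°cell = E°(Tl³⁺/Tl⁺) − E°(Na⁺/Na).
So E°(Na⁺/Na) = E°(Tl³⁺/Tl⁺) − E°cell = (+1.25) − (+3.960) = -2.71 V.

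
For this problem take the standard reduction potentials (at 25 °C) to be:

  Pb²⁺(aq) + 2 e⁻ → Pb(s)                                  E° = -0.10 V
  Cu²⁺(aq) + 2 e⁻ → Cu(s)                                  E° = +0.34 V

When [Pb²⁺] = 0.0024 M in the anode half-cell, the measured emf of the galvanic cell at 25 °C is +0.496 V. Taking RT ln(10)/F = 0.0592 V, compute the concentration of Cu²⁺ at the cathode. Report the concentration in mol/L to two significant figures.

0.19 M

Cu²⁺/Cu is the cathode, Pb²⁺/Pb the anode: E°cell = +0.44 V, n = 2.
Overall reaction: Cu²⁺(aq) + Pb(s) → Cu(s) + Pb²⁺(aq); Q = [Pb²⁺]^1/[Cu²⁺]^1.
From E = E° − (0.0592/n) log Q: log Q = (E° − E)·n/0.0592 = (+0.44 − (+0.496))·2/0.0592 = -1.8919.
So 1·log[Cu²⁺] = 1·log(0.0024) − log Q = -2.6198 − (-1.8919) = -0.7279; [Cu²⁺] = 10^(-0.7279) ≈ 0.19 M.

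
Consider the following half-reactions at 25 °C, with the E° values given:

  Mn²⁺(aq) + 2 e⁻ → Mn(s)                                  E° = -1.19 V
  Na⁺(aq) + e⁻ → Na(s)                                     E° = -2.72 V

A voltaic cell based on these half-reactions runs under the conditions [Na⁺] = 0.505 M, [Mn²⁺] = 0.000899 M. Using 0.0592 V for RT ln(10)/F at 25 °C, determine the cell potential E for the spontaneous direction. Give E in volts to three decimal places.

Mn²⁺/Mn is the cathode (higher E°), Na⁺/Na the anode: E°cell = -1.19 − (-2.72) = +1.53 V, n = 2.
Overall: Mn²⁺(aq) + 2 Na(s) → Mn(s) + 2 Na⁺(aq)
Q = [Na⁺]^2 / ([Mn²⁺]); log Q = 2.453.
E = E° − (0.0592/n) log Q = +1.53 − (0.0592/2)(2.453) = +1.457 V.

+1.457 V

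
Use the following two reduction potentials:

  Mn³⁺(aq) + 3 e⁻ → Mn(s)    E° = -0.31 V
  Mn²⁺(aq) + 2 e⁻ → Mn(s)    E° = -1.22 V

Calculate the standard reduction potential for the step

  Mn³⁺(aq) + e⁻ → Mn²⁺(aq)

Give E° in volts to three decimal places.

Sequential free energies add, so n₃E°₃ = n₁E°₁ + n₂E°₂.
With n₃ = 3, and the known step contributing 2×(-1.22) V, the unknown satisfies 1·E° = 3×(-0.31) − 2×(-1.22) = +1.510.
E° = +1.510 / 1 = +1.510 V.

+1.510 V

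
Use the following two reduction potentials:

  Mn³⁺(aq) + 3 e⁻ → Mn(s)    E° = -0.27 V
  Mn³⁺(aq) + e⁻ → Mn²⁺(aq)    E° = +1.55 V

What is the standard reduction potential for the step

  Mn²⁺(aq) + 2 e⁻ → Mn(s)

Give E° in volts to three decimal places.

-1.180 V

Sequential free energies add, so n₃E°₃ = n₁E°₁ + n₂E°₂.
With n₃ = 3, and the known step contributing 1×(+1.55) V, the unknown satisfies 2·E° = 3×(-0.27) − 1×(+1.55) = -2.360.
E° = -2.360 / 2 = -1.180 V.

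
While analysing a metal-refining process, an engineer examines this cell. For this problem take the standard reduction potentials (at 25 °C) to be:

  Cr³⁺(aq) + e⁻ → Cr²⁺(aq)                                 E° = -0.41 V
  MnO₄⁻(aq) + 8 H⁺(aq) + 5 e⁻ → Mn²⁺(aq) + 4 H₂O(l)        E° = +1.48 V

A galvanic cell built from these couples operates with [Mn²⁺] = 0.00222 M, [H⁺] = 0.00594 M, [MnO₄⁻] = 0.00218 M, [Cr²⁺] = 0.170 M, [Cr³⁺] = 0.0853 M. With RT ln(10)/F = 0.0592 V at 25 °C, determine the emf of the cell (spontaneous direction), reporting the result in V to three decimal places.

MnO₄⁻/Mn²⁺ is the cathode (higher E°), Cr³⁺/Cr²⁺ the anode: E°cell = +1.48 − (-0.41) = +1.89 V, n = 5.
Overall: MnO₄⁻(aq) + 8 H⁺(aq) + 5 Cr²⁺(aq) → Mn²⁺(aq) + 4 H₂O(l) + 5 Cr³⁺(aq)
Q = [Mn²⁺]·[Cr³⁺]^5 / ([MnO₄⁻]·[H⁺]^8·[Cr²⁺]^5); log Q = 16.320.
E = E° − (0.0592/n) log Q = +1.89 − (0.0592/5)(16.320) = +1.697 V.

+1.697 V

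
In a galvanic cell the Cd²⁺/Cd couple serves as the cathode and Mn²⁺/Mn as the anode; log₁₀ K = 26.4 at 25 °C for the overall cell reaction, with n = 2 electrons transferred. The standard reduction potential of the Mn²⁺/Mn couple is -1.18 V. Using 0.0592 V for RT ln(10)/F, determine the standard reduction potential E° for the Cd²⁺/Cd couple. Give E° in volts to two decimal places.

-0.40 V

E°cell = (0.0592/n)·log K = (0.0592/2)(26.4) = +0.781 V.
Since Cd²⁺/Cd is the cathode and Mn²⁺/Mn the anode, E°cell = E°(Cd²⁺/Cd) − E°(Mn²⁺/Mn).
So E°(Cd²⁺/Cd) = E°cell + E°(Mn²⁺/Mn) = +0.781 + (-1.18) = -0.40 V.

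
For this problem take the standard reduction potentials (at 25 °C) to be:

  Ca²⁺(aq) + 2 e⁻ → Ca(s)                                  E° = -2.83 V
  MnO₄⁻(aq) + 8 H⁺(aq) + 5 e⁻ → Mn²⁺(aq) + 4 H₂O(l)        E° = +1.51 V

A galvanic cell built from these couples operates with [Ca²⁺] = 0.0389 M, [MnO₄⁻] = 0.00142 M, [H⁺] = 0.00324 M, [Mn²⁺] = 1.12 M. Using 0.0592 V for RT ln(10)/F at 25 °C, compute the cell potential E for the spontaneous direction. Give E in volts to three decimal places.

MnO₄⁻/Mn²⁺ is the cathode (higher E°), Ca²⁺/Ca the anode: E°cell = +1.51 − (-2.83) = +4.34 V, n = 10.
Overall: 2 MnO₄⁻(aq) + 16 H⁺(aq) + 5 Ca(s) → 2 Mn²⁺(aq) + 8 H₂O(l) + 5 Ca²⁺(aq)
Q = [Mn²⁺]^2·[Ca²⁺]^5 / ([MnO₄⁻]^2·[H⁺]^16); log Q = 38.575.
E = E° − (0.0592/n) log Q = +4.34 − (0.0592/10)(38.575) = +4.112 V.

+4.112 V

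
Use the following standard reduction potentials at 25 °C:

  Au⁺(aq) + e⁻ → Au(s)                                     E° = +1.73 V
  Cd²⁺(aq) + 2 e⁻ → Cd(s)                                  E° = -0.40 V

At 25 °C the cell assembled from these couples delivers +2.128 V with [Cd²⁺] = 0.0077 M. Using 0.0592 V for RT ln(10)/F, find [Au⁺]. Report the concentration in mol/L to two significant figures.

0.081 M

Au⁺/Au is the cathode, Cd²⁺/Cd the anode: E°cell = +2.13 V, n = 2.
Overall reaction: 2 Au⁺(aq) + Cd(s) → 2 Au(s) + Cd²⁺(aq); Q = [Cd²⁺]^1/[Au⁺]^2.
From E = E° − (0.0592/n) log Q: log Q = (E° − E)·n/0.0592 = (+2.13 − (+2.128))·2/0.0592 = 0.0676.
So 2·log[Au⁺] = 1·log(0.0077) − log Q = -2.1135 − (0.0676) = -2.1811; log[Au⁺] = -2.1811 / 2 = -1.0905; [Au⁺] = 10^(-1.0905) ≈ 0.081 M.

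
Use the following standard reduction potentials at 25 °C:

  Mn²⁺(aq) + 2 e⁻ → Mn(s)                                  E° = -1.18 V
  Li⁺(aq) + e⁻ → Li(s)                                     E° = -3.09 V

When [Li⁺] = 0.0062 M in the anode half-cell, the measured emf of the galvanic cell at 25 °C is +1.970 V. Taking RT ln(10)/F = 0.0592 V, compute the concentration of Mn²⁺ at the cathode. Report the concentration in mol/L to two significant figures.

0.0041 M

Mn²⁺/Mn is the cathode, Li⁺/Li the anode: E°cell = +1.91 V, n = 2.
Overall reaction: Mn²⁺(aq) + 2 Li(s) → Mn(s) + 2 Li⁺(aq); Q = [Li⁺]^2/[Mn²⁺]^1.
From E = E° − (0.0592/n) log Q: log Q = (E° − E)·n/0.0592 = (+1.91 − (+1.970))·2/0.0592 = -2.0270.
So 1·log[Mn²⁺] = 2·log(0.0062) − log Q = -4.4152 − (-2.0270) = -2.3882; [Mn²⁺] = 10^(-2.3882) ≈ 0.0041 M.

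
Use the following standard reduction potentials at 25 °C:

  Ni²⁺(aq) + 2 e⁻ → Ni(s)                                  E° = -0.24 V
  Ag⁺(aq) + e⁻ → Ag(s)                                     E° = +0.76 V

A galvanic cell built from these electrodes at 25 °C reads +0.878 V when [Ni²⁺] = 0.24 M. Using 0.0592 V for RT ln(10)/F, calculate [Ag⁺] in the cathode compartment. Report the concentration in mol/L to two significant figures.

Ag⁺/Ag is the cathode, Ni²⁺/Ni the anode: E°cell = +1.00 V, n = 2.
Overall reaction: 2 Ag⁺(aq) + Ni(s) → 2 Ag(s) + Ni²⁺(aq); Q = [Ni²⁺]^1/[Ag⁺]^2.
From E = E° − (0.0592/n) log Q: log Q = (E° − E)·n/0.0592 = (+1.00 − (+0.878))·2/0.0592 = 4.1216.
So 2·log[Ag⁺] = 1·log(0.24) − log Q = -0.6198 − (4.1216) = -4.7414; log[Ag⁺] = -4.7414 / 2 = -2.3707; [Ag⁺] = 10^(-2.3707) ≈ 0.0043 M.

0.0043 M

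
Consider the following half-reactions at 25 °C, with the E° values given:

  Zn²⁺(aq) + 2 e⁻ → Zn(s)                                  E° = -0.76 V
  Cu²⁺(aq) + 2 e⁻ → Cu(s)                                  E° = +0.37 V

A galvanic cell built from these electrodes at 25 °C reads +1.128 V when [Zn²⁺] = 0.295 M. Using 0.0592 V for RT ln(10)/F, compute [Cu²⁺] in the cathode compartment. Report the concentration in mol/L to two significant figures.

0.25 M

Cu²⁺/Cu is the cathode, Zn²⁺/Zn the anode: E°cell = +1.13 V, n = 2.
Overall reaction: Cu²⁺(aq) + Zn(s) → Cu(s) + Zn²⁺(aq); Q = [Zn²⁺]^1/[Cu²⁺]^1.
From E = E° − (0.0592/n) log Q: log Q = (E° − E)·n/0.0592 = (+1.13 − (+1.128))·2/0.0592 = 0.0676.
So 1·log[Cu²⁺] = 1·log(0.295) − log Q = -0.5302 − (0.0676) = -0.5978; [Cu²⁺] = 10^(-0.5978) ≈ 0.25 M.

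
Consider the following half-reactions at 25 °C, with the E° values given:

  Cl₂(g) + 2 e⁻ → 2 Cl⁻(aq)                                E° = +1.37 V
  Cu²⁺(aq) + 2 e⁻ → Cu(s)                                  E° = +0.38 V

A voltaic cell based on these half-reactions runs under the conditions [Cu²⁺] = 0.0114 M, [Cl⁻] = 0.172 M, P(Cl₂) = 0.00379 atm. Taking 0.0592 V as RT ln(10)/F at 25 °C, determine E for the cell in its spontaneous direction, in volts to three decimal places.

+1.021 V

Cl₂/Cl⁻ is the cathode (higher E°), Cu²⁺/Cu the anode: E°cell = +1.37 − (+0.38) = +0.99 V, n = 2.
Overall: Cl₂(g) + Cu(s) → 2 Cl⁻(aq) + Cu²⁺(aq)
Q = [Cl⁻]^2·[Cu²⁺] / (P(Cl₂)); log Q = -1.051.
E = E° − (0.0592/n) log Q = +0.99 − (0.0592/2)(-1.051) = +1.021 V.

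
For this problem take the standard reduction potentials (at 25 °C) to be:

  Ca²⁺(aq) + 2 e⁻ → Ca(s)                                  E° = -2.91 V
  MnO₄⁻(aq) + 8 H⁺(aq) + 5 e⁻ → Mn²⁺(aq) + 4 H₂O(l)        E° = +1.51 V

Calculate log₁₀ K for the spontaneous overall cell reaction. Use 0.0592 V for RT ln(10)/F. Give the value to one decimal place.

Cathode: MnO₄⁻/Mn²⁺; anode: Ca²⁺/Ca. E°cell = +4.42 V, n = 10.
log K = nE°cell / 0.0592 = (10)(+4.42) / 0.0592 = 746.6.

746.6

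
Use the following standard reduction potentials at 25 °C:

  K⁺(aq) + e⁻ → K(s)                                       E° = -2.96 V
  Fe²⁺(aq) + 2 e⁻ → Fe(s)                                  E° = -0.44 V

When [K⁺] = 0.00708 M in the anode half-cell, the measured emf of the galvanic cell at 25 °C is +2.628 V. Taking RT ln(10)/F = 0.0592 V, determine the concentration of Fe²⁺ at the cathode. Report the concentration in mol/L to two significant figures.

0.22 M

Fe²⁺/Fe is the cathode, K⁺/K the anode: E°cell = +2.52 V, n = 2.
Overall reaction: Fe²⁺(aq) + 2 K(s) → Fe(s) + 2 K⁺(aq); Q = [K⁺]^2/[Fe²⁺]^1.
From E = E° − (0.0592/n) log Q: log Q = (E° − E)·n/0.0592 = (+2.52 − (+2.628))·2/0.0592 = -3.6486.
So 1·log[Fe²⁺] = 2·log(0.00708) − log Q = -4.2999 − (-3.6486) = -0.6513; [Fe²⁺] = 10^(-0.6513) ≈ 0.22 M.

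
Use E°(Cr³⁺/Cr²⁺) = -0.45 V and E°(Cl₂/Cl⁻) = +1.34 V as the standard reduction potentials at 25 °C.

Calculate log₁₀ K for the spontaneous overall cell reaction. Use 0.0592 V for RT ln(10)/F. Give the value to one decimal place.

60.5

Cathode: Cl₂/Cl⁻; anode: Cr³⁺/Cr²⁺. E°cell = +1.79 V, n = 2.
log K = nE°cell / 0.0592 = (2)(+1.79) / 0.0592 = 60.5.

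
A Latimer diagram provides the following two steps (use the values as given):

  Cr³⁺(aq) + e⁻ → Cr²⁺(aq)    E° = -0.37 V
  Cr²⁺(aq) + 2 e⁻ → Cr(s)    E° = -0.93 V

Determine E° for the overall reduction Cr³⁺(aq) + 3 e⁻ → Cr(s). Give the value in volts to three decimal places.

Standard free energies of sequential steps add: ΔG°₃ = ΔG°₁ + ΔG°₂, so n₃E°₃ = n₁E°₁ + n₂E°₂.
E°₃ = (1×-0.37 + 2×-0.93) / 3 = (-2.230) / 3 = -0.743 V.

-0.743 V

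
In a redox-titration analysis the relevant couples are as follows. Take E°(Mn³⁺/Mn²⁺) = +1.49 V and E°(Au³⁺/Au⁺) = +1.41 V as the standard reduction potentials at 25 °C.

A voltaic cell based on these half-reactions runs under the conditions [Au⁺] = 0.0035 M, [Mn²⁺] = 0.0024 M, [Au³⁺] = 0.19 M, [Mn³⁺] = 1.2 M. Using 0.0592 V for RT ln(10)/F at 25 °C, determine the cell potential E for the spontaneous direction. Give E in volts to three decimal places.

+0.188 V

Mn³⁺/Mn²⁺ is the cathode (higher E°), Au³⁺/Au⁺ the anode: E°cell = +1.49 − (+1.41) = +0.08 V, n = 2.
Overall: 2 Mn³⁺(aq) + Au⁺(aq) → 2 Mn²⁺(aq) + Au³⁺(aq)
Q = [Mn²⁺]^2·[Au³⁺] / ([Mn³⁺]^2·[Au⁺]); log Q = -3.663.
E = E° − (0.0592/n) log Q = +0.08 − (0.0592/2)(-3.663) = +0.188 V.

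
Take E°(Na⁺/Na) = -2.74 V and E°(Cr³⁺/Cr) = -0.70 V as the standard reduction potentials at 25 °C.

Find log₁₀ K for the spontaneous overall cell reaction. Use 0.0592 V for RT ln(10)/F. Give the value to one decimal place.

Cathode: Cr³⁺/Cr; anode: Na⁺/Na. E°cell = +2.04 V, n = 3.
log K = nE°cell / 0.0592 = (3)(+2.04) / 0.0592 = 103.4.

103.4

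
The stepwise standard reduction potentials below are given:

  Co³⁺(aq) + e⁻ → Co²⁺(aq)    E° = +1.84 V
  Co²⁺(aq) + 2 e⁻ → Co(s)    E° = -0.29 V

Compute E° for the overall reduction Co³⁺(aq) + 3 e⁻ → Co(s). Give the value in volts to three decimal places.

+0.420 V

Since ΔG° = −nFE° is additive over sequential reductions, n₃E°₃ = n₁E°₁ + n₂E°₂.
E°₃ = (1×+1.84 + 2×-0.29) / 3 = (+1.260) / 3 = +0.420 V.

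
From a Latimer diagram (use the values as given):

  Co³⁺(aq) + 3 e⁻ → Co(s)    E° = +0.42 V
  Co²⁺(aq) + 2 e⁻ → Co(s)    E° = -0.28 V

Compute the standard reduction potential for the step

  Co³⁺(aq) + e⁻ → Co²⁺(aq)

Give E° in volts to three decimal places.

Sequential free energies add, so n₃E°₃ = n₁E°₁ + n₂E°₂.
With n₃ = 3, and the known step contributing 2×(-0.28) V, the unknown satisfies 1·E° = 3×(+0.42) − 2×(-0.28) = +1.820.
E° = +1.820 / 1 = +1.820 V.

+1.820 V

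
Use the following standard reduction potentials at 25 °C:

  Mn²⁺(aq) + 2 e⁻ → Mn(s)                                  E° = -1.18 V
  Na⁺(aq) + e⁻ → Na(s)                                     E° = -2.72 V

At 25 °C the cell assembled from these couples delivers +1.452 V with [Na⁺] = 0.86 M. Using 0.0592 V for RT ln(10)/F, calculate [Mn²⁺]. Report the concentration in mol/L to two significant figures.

0.00079 M

Mn²⁺/Mn is the cathode, Na⁺/Na the anode: E°cell = +1.54 V, n = 2.
Overall reaction: Mn²⁺(aq) + 2 Na(s) → Mn(s) + 2 Na⁺(aq); Q = [Na⁺]^2/[Mn²⁺]^1.
From E = E° − (0.0592/n) log Q: log Q = (E° − E)·n/0.0592 = (+1.54 − (+1.452))·2/0.0592 = 2.9730.
So 1·log[Mn²⁺] = 2·log(0.86) − log Q = -0.1310 − (2.9730) = -3.1040; [Mn²⁺] = 10^(-3.1040) ≈ 0.00079 M.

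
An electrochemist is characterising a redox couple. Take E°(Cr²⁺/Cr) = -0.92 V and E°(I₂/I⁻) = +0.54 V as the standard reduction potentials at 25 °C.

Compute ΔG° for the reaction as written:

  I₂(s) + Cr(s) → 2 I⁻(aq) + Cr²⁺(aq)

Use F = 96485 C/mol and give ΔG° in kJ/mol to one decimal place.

-281.7 kJ/mol

As written, I₂/I⁻ is reduced (cathode) and Cr²⁺/Cr is oxidised (anode), so E°cell = (+0.54) − (-0.92) = +1.46 V.
Balancing electrons gives n = 2.
ΔG° = −nFE° = −(2)(96485)(+1.46) = -281,736 J = -281.7 kJ/mol.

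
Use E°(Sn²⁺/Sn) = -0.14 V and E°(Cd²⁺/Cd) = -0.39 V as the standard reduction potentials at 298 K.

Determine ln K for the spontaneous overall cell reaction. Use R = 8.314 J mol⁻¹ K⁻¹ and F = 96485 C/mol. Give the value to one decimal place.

Cathode: Sn²⁺/Sn; anode: Cd²⁺/Cd. E°cell = (-0.14) − (-0.39) = +0.25 V, with n = 2.
ΔG° = −nFE° = −RT ln K, so ln K = nFE°/(RT) = (2)(96485)(+0.25) / ((8.314)(298)) = 19.472.

19.5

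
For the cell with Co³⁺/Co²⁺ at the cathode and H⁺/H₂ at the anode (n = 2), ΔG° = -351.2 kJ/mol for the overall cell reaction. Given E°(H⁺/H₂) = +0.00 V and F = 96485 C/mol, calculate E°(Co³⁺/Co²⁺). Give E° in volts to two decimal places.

+1.82 V

E°cell = −ΔG°/(nF) = −(-351.2×10³)/((2)(96485)) = +1.820 V.
Since Co³⁺/Co²⁺ is the cathode and H⁺/H₂ the anode, E°cell = E°(Co³⁺/Co²⁺) − E°(H⁺/H₂).
So E°(Co³⁺/Co²⁺) = E°cell + E°(H⁺/H₂) = +1.820 + (+0.00) = +1.82 V.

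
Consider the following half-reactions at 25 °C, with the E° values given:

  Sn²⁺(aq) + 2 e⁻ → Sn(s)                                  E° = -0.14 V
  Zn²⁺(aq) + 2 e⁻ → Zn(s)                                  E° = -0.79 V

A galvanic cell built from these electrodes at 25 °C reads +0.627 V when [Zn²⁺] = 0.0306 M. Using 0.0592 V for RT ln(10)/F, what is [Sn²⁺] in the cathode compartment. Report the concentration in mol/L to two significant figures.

0.0051 M

Sn²⁺/Sn is the cathode, Zn²⁺/Zn the anode: E°cell = +0.65 V, n = 2.
Overall reaction: Sn²⁺(aq) + Zn(s) → Sn(s) + Zn²⁺(aq); Q = [Zn²⁺]^1/[Sn²⁺]^1.
From E = E° − (0.0592/n) log Q: log Q = (E° − E)·n/0.0592 = (+0.65 − (+0.627))·2/0.0592 = 0.7770.
So 1·log[Sn²⁺] = 1·log(0.0306) − log Q = -1.5143 − (0.7770) = -2.2913; [Sn²⁺] = 10^(-2.2913) ≈ 0.0051 M.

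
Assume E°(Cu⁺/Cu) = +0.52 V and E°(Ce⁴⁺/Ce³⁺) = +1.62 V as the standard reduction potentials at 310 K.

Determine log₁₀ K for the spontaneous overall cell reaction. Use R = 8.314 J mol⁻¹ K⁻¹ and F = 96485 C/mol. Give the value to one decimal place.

17.9

Cathode: Ce⁴⁺/Ce³⁺; anode: Cu⁺/Cu. E°cell = (+1.62) − (+0.52) = +1.10 V, with n = 1.
ΔG° = −nFE° = −RT ln K, so ln K = nFE°/(RT) = (1)(96485)(+1.10) / ((8.314)(310)) = 41.179.
log₁₀ K = 41.179 / ln 10 = 17.9.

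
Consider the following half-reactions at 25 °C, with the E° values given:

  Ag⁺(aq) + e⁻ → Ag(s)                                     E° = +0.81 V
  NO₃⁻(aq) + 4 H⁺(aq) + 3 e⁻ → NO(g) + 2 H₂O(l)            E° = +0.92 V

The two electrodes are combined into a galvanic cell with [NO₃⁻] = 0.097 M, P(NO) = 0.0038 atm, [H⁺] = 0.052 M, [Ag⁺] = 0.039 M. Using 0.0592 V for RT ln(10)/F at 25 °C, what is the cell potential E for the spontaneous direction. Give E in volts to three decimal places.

NO₃⁻/NO is the cathode (higher E°), Ag⁺/Ag the anode: E°cell = +0.92 − (+0.81) = +0.11 V, n = 3.
Overall: NO₃⁻(aq) + 4 H⁺(aq) + 3 Ag(s) → NO(g) + 2 H₂O(l) + 3 Ag⁺(aq)
Q = P(NO)·[Ag⁺]^3 / ([NO₃⁻]·[H⁺]^4); log Q = -0.498.
E = E° − (0.0592/n) log Q = +0.11 − (0.0592/3)(-0.498) = +0.120 V.

+0.120 V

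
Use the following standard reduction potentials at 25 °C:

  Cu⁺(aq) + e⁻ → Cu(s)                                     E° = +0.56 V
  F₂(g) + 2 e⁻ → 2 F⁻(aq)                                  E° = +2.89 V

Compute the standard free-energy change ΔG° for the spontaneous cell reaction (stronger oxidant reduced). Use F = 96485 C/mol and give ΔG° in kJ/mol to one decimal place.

-449.6 kJ/mol

F₂/F⁻ (E° = +2.89 V) is the cathode; Cu⁺/Cu (E° = +0.56 V) is the anode, so E°cell = +2.33 V.
Balancing electrons gives n = 2 (lcm of 2 and 1).
ΔG° = −nFE° = −(2)(96485)(+2.33) = -449,620 J = -449.6 kJ/mol.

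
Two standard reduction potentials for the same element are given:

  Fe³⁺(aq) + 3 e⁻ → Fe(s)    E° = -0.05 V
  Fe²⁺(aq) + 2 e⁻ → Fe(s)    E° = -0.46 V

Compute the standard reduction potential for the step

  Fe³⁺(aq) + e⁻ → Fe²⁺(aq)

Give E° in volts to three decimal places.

Sequential free energies add, so n₃E°₃ = n₁E°₁ + n₂E°₂.
With n₃ = 3, and the known step contributing 2×(-0.46) V, the unknown satisfies 1·E° = 3×(-0.05) − 2×(-0.46) = +0.770.
E° = +0.770 / 1 = +0.770 V.

+0.770 V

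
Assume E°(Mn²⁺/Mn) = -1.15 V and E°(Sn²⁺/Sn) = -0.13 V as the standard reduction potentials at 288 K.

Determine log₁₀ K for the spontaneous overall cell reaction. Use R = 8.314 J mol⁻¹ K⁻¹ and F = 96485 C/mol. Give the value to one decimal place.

Cathode: Sn²⁺/Sn; anode: Mn²⁺/Mn. E°cell = (-0.13) − (-1.15) = +1.02 V, with n = 2.
ΔG° = −nFE° = −RT ln K, so ln K = nFE°/(RT) = (2)(96485)(+1.02) / ((8.314)(288)) = 82.203.
log₁₀ K = 82.203 / ln 10 = 35.7.

35.7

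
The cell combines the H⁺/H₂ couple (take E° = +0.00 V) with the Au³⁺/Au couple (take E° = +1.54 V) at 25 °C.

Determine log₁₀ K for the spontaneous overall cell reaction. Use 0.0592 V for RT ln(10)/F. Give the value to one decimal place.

Cathode: Au³⁺/Au; anode: H⁺/H₂. E°cell = +1.54 V, n = 6.
log K = nE°cell / 0.0592 = (6)(+1.54) / 0.0592 = 156.1.

156.1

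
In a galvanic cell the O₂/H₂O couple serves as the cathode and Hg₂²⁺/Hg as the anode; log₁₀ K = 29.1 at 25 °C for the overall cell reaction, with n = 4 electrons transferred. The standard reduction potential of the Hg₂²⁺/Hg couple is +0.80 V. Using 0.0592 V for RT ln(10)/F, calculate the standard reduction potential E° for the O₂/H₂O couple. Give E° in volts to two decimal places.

E°cell = (0.0592/n)·log K = (0.0592/4)(29.1) = +0.431 V.
Since O₂/H₂O is the cathode and Hg₂²⁺/Hg the anode, E°cell = E°(O₂/H₂O) − E°(Hg₂²⁺/Hg).
So E°(O₂/H₂O) = E°cell + E°(Hg₂²⁺/Hg) = +0.431 + (+0.80) = +1.23 V.

+1.23 V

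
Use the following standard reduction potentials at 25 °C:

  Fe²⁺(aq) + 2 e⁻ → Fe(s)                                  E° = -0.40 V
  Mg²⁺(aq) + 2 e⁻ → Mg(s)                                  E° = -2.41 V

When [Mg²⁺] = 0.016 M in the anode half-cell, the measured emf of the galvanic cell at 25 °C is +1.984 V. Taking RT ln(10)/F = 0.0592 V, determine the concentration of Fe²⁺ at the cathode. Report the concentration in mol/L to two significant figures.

0.0021 M

Fe²⁺/Fe is the cathode, Mg²⁺/Mg the anode: E°cell = +2.01 V, n = 2.
Overall reaction: Fe²⁺(aq) + Mg(s) → Fe(s) + Mg²⁺(aq); Q = [Mg²⁺]^1/[Fe²⁺]^1.
From E = E° − (0.0592/n) log Q: log Q = (E° − E)·n/0.0592 = (+2.01 − (+1.984))·2/0.0592 = 0.8784.
So 1·log[Fe²⁺] = 1·log(0.016) − log Q = -1.7959 − (0.8784) = -2.6743; [Fe²⁺] = 10^(-2.6743) ≈ 0.0021 M.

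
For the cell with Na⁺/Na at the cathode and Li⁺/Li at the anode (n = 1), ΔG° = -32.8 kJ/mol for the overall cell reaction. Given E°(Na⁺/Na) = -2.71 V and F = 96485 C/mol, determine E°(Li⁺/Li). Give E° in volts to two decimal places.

E°cell = −ΔG°/(nF) = −(-32.8×10³)/((1)(96485)) = +0.340 V.
Since Na⁺/Na is the cathode and Li⁺/Li the anode, E°cell = E°(Na⁺/Na) − E°(Li⁺/Li).
So E°(Li⁺/Li) = E°(Na⁺/Na) − E°cell = (-2.71) − (+0.340) = -3.05 V.

-3.05 V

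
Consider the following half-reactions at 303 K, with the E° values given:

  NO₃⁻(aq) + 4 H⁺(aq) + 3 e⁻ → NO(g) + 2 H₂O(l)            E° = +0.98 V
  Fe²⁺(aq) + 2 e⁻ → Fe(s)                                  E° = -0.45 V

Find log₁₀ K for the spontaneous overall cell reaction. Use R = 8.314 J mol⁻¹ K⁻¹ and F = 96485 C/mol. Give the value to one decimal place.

142.7

Cathode: NO₃⁻/NO; anode: Fe²⁺/Fe. E°cell = (+0.98) − (-0.45) = +1.43 V, with n = 6.
ΔG° = −nFE° = −RT ln K, so ln K = nFE°/(RT) = (6)(96485)(+1.43) / ((8.314)(303)) = 328.620.
log₁₀ K = 328.620 / ln 10 = 142.7.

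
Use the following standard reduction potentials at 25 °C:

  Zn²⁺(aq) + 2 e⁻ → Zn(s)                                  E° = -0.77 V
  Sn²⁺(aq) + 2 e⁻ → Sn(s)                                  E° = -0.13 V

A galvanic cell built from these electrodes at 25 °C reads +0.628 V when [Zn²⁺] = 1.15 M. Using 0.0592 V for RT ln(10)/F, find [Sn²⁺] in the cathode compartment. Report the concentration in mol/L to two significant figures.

Sn²⁺/Sn is the cathode, Zn²⁺/Zn the anode: E°cell = +0.64 V, n = 2.
Overall reaction: Sn²⁺(aq) + Zn(s) → Sn(s) + Zn²⁺(aq); Q = [Zn²⁺]^1/[Sn²⁺]^1.
From E = E° − (0.0592/n) log Q: log Q = (E° − E)·n/0.0592 = (+0.64 − (+0.628))·2/0.0592 = 0.4054.
So 1·log[Sn²⁺] = 1·log(1.15) − log Q = 0.0607 − (0.4054) = -0.3447; [Sn²⁺] = 10^(-0.3447) ≈ 0.45 M.

0.45 M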